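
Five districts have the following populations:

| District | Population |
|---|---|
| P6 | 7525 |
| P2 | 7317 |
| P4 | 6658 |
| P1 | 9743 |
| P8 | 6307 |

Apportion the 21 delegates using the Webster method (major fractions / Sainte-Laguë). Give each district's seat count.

Standard divisor 37550/21 ≈ 1788.095; standard quotas: P6 4.208, P2 4.092, P4 3.724, P1 5.449, P8 3.527.
Rounding to the nearest integer gives P6 4, P2 4, P4 4, P1 5, P8 4 — total 21, matching the house size, so no adjustment is needed.

P6 4, P2 4, P4 4, P1 5, P8 4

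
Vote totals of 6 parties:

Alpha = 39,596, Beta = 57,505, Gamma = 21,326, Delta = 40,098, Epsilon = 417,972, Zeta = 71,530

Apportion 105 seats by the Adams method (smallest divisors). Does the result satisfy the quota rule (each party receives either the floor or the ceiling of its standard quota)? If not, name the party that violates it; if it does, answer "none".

Epsilon

Standard quotas: Alpha 6.416, Beta 9.318, Gamma 3.455, Delta 6.497, Epsilon 67.724, Zeta 11.590.
Adams allocation: Alpha 7, Beta 9, Gamma 4, Delta 7, Epsilon 66, Zeta 12.
Epsilon has quota 67.724 (lower 67, upper 68) but receives 66 — outside the quota interval.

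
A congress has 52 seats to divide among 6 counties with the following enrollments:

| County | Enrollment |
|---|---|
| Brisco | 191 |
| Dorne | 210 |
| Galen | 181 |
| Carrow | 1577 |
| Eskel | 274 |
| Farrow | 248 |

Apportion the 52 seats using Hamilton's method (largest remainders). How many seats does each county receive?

Standard divisor: 2681 ÷ 52 ≈ 51.558.
Standard quotas: Brisco 3.705, Dorne 4.073, Galen 3.511, Carrow 30.587, Eskel 5.314, Farrow 4.810.
Lower quotas: Brisco 3, Dorne 4, Galen 3, Carrow 30, Eskel 5, Farrow 4 (sum 49, leaving 3 seats).
Remainders in descending order: Farrow 0.810, Brisco 0.705, Carrow 0.587, Galen 0.511, Eskel 0.314, Dorne 0.073.
Largest remainders: Farrow, Brisco, Carrow receive the extra seats.

Brisco 4; Dorne 4; Galen 3; Carrow 31; Eskel 5; Farrow 5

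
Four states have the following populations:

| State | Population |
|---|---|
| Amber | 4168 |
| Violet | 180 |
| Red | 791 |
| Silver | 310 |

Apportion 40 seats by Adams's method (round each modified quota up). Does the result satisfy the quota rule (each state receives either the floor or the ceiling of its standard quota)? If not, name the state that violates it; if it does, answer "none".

Amber

Standard quotas: Amber 30.596, Violet 1.321, Red 5.807, Silver 2.276.
Adams allocation: Amber 29, Violet 2, Red 6, Silver 3.
Amber has quota 30.596 (lower 30, upper 31) but receives 29 — outside the quota interval.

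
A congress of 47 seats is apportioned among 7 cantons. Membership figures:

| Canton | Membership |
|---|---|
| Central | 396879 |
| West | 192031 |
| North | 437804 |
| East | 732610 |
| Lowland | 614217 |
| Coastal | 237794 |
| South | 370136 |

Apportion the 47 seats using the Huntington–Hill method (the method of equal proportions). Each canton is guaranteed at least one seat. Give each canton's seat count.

With divisor 64255: modified quotas Central 6.177, West 2.989, North 6.814, East 11.402, Lowland 9.559, Coastal 3.701, South 5.760.
Geometric-mean thresholds: Central √(6·7)=6.481, West √(2·3)=2.449, North √(6·7)=6.481, East √(11·12)=11.489, Lowland √(9·10)=9.487, Coastal √(3·4)=3.464, South √(5·6)=5.477.
Each quota rounded against its threshold gives Central 6, West 3, North 7, East 11, Lowland 10, Coastal 4, South 6 (total 47).

Central 6; West 3; North 7; East 11; Lowland 10; Coastal 4; South 6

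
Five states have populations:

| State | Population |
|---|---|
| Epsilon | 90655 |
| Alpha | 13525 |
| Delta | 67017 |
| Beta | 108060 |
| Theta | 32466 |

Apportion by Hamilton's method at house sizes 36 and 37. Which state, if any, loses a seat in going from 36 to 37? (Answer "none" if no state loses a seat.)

Alpha

At 36 seats: Epsilon 10, Alpha 2, Delta 8, Beta 12, Theta 4.
At 37 seats: Epsilon 11, Alpha 1, Delta 8, Beta 13, Theta 4.
Alpha drops from 2 to 1.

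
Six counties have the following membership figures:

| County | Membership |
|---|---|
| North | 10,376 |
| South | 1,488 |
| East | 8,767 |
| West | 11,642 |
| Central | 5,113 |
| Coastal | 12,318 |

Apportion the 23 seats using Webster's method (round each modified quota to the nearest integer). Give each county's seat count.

Standard divisor 49704/23 ≈ 2161.043; standard quotas: North 4.801, South 0.689, East 4.057, West 5.387, Central 2.366, Coastal 5.700.
Rounding to the nearest integer gives North 5, South 1, East 4, West 5, Central 2, Coastal 6 — total 23, matching the house size, so no adjustment is needed.

North 5, South 1, East 4, West 5, Central 2, Coastal 6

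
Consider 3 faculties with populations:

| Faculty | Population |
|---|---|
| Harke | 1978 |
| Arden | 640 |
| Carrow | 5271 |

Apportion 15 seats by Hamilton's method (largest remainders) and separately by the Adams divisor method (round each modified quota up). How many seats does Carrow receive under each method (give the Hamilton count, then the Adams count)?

Hamilton: Harke 4, Arden 1, Carrow 10.
Adams: Harke 4, Arden 2, Carrow 9.
Carrow gets 10 under Hamilton and 9 under Adams.

10 and 9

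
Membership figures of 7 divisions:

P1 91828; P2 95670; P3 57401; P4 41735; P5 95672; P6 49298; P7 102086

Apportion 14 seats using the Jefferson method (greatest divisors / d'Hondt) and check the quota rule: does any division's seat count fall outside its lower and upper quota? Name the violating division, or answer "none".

Standard quotas: P1 2.409, P2 2.510, P3 1.506, P4 1.095, P5 2.510, P6 1.293, P7 2.678.
Jefferson allocation: P1 2, P2 3, P3 1, P4 1, P5 3, P6 1, P7 3.
Every allocation lies between the lower and upper quota.

none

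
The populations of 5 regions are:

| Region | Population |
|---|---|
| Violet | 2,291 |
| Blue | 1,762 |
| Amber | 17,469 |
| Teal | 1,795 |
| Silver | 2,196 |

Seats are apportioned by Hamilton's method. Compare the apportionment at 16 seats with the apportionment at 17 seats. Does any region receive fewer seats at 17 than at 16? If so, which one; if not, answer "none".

At 16 seats: Violet 2, Blue 1, Amber 11, Teal 1, Silver 1.
At 17 seats: Violet 2, Blue 1, Amber 12, Teal 1, Silver 1.
No region's allocation decreased.

none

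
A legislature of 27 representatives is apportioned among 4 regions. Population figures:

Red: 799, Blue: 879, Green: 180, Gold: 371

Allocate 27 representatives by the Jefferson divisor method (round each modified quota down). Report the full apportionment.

Standard divisor 2229/27 ≈ 82.556; standard quotas: Red 9.678, Blue 10.647, Green 2.180, Gold 4.494.
Rounding down gives 9, 10, 2, 4 = 25 seats, so the divisor must be adjusted.
With modified divisor 77: modified quotas Red 10.377, Blue 11.416, Green 2.338, Gold 4.818.
Rounding down: Red 10, Blue 11, Green 2, Gold 4 (total 27).

Red: 10, Blue: 11, Green: 2, Gold: 4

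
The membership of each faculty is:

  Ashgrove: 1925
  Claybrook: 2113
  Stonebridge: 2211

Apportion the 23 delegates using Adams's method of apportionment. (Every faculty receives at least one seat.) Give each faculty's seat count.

Ashgrove 7, Claybrook 8, Stonebridge 8

Standard divisor 6249/23 ≈ 271.696; standard quotas: Ashgrove 7.085, Claybrook 7.777, Stonebridge 8.138.
Rounding up gives 8, 8, 9 = 25 seats, so the divisor must be adjusted.
With modified divisor 300: modified quotas Ashgrove 6.417, Claybrook 7.043, Stonebridge 7.370.
Rounding up: Ashgrove 7, Claybrook 8, Stonebridge 8 (total 23).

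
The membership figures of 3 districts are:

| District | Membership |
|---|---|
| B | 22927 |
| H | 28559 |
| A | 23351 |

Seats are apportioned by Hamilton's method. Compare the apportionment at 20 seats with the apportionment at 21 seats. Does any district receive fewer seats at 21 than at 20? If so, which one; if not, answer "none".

At 20 seats: B 6, H 8, A 6.
At 21 seats: B 6, H 8, A 7.
No district's allocation decreased.

none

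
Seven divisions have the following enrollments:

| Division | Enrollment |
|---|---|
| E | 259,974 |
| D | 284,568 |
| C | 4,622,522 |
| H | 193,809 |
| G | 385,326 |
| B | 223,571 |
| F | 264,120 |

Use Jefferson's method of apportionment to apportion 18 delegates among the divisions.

Standard divisor 6233890/18 ≈ 346327.222; standard quotas: E 0.751, D 0.822, C 13.347, H 0.560, G 1.113, B 0.646, F 0.763.
Rounding down gives 0, 0, 13, 0, 1, 0, 0 = 14 seats, so the divisor must be adjusted.
With modified divisor 278200: modified quotas E 0.934, D 1.023, C 16.616, H 0.697, G 1.385, B 0.804, F 0.949.
Rounding down: E 0, D 1, C 16, H 0, G 1, B 0, F 0 (total 18).

E=0; D=1; C=16; H=0; G=1; B=0; F=0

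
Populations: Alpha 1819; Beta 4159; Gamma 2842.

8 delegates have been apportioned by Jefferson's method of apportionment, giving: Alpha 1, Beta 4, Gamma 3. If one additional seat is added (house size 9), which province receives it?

Priority for the next seat is population ÷ (current seats + 1).
Priorities: Alpha 909.500, Beta 831.800, Gamma 710.500.
Highest priority: Alpha.

Alpha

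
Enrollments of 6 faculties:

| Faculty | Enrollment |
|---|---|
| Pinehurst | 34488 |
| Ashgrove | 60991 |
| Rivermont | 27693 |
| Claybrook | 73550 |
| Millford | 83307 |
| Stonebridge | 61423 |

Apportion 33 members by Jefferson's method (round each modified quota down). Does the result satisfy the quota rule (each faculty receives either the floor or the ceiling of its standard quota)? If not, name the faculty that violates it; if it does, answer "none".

none

Standard quotas: Pinehurst 3.333, Ashgrove 5.895, Rivermont 2.676, Claybrook 7.108, Millford 8.051, Stonebridge 5.936.
Jefferson allocation: Pinehurst 3, Ashgrove 6, Rivermont 2, Claybrook 7, Millford 9, Stonebridge 6.
Every allocation lies between the lower and upper quota.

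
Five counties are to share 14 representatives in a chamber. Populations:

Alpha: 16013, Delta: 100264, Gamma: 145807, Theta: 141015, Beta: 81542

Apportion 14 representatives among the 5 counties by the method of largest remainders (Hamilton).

Standard divisor: 484641 ÷ 14 ≈ 34617.214.
Standard quotas: Alpha 0.4626, Delta 2.8964, Gamma 4.2120, Theta 4.0736, Beta 2.3555.
Lower quotas: Alpha 0, Delta 2, Gamma 4, Theta 4, Beta 2 (sum 12, leaving 2 seats).
Remainders in descending order: Delta 0.8964, Alpha 0.4626, Beta 0.3555, Gamma 0.2120, Theta 0.0736.
Largest remainders: Delta, Alpha receive the extra seats.

Alpha: 1, Delta: 3, Gamma: 4, Theta: 4, Beta: 2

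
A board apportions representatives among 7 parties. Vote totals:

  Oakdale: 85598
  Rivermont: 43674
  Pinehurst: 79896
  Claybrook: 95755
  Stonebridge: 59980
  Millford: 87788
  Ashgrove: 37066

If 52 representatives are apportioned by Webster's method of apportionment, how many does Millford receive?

Standard divisor 489757/52 ≈ 9418.404; standard quotas: Oakdale 9.088, Rivermont 4.637, Pinehurst 8.483, Claybrook 10.167, Stonebridge 6.368, Millford 9.321, Ashgrove 3.935.
Rounding to the nearest integer gives 9, 5, 8, 10, 6, 9, 4 = 51 seats, so the divisor must be adjusted.
With modified divisor 9300: modified quotas Oakdale 9.204, Rivermont 4.696, Pinehurst 8.591, Claybrook 10.296, Stonebridge 6.449, Millford 9.440, Ashgrove 3.986.
Rounding to the nearest integer: Oakdale 9, Rivermont 5, Pinehurst 9, Claybrook 10, Stonebridge 6, Millford 9, Ashgrove 4 (total 52).
Millford receives 9.

9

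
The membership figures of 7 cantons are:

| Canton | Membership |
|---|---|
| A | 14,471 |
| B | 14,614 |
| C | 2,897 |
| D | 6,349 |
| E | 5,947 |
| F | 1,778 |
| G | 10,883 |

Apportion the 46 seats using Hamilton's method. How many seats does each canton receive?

A: 12, B: 12, C: 2, D: 5, E: 5, F: 1, G: 9

Standard divisor: 56939 ÷ 46 ≈ 1237.804.
Standard quotas: A 11.6909, B 11.8064, C 2.3404, D 5.1292, E 4.8045, F 1.4364, G 8.7922.
Lower quotas: A 11, B 11, C 2, D 5, E 4, F 1, G 8 (sum 42, leaving 4 seats).
Remainders in descending order: B 0.8064, E 0.8045, G 0.7922, A 0.6909, F 0.4364, C 0.3404, D 0.1292.
The surplus seats go to B, E, G, A.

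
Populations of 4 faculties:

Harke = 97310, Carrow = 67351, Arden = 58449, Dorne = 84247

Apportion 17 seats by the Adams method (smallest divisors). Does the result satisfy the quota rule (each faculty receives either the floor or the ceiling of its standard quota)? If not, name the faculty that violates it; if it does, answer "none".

none

Standard quotas: Harke 5.382, Carrow 3.725, Arden 3.233, Dorne 4.660.
Adams allocation: Harke 5, Carrow 4, Arden 3, Dorne 5.
Every allocation lies between the lower and upper quota.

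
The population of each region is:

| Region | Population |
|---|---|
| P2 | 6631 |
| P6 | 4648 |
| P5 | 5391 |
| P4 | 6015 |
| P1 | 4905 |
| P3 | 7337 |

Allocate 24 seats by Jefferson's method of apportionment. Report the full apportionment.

P2 5, P6 3, P5 4, P4 4, P1 3, P3 5

Standard divisor 34927/24 ≈ 1455.292; standard quotas: P2 4.556, P6 3.194, P5 3.704, P4 4.133, P1 3.370, P3 5.042.
Rounding down gives 4, 3, 3, 4, 3, 5 = 22 seats, so the divisor must be adjusted.
With modified divisor 1300: modified quotas P2 5.101, P6 3.575, P5 4.147, P4 4.627, P1 3.773, P3 5.644.
Rounding down: P2 5, P6 3, P5 4, P4 4, P1 3, P3 5 (total 24).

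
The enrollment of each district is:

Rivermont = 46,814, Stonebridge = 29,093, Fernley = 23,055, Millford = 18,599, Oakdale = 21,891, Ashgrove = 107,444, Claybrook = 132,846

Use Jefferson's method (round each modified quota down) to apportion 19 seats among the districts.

Rivermont=2, Stonebridge=1, Fernley=1, Millford=1, Oakdale=1, Ashgrove=6, Claybrook=7

Standard divisor 379742/19 ≈ 19986.421; standard quotas: Rivermont 2.342, Stonebridge 1.456, Fernley 1.154, Millford 0.931, Oakdale 1.095, Ashgrove 5.376, Claybrook 6.647.
Rounding down gives 2, 1, 1, 0, 1, 5, 6 = 16 seats, so the divisor must be adjusted.
With modified divisor 17300: modified quotas Rivermont 2.706, Stonebridge 1.682, Fernley 1.333, Millford 1.075, Oakdale 1.265, Ashgrove 6.211, Claybrook 7.679.
Rounding down: Rivermont 2, Stonebridge 1, Fernley 1, Millford 1, Oakdale 1, Ashgrove 6, Claybrook 7 (total 19).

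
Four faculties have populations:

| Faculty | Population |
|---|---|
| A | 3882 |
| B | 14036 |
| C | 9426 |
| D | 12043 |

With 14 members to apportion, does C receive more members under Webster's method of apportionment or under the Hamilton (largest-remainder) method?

Webster

Webster: A 1, B 5, C 4, D 4.
Hamilton: A 2, B 5, C 3, D 4.
C gets 4 under Webster and 3 under Hamilton.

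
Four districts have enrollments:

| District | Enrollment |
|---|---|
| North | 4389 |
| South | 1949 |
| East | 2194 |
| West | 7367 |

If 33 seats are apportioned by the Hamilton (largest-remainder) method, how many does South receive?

Total 15899; standard divisor 15899/33 ≈ 481.788.
Standard quotas: North 9.1098, South 4.0453, East 4.5539, West 15.2910.
Lower quotas: North 9, South 4, East 4, West 15 (sum 32, leaving 1 seat).
Remainders in descending order: East 0.5539, West 0.2910, North 0.1098, South 0.0453.
Largest remainder: East receives the extra seat.
South receives 4.

4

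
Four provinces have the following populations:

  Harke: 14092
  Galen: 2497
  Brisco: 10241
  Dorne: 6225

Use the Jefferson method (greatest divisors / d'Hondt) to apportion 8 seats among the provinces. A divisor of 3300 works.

Harke=4, Galen=0, Brisco=3, Dorne=1

With modified divisor 3300: modified quotas Harke 4.270, Galen 0.757, Brisco 3.103, Dorne 1.886.
Rounding down: Harke 4, Galen 0, Brisco 3, Dorne 1 (total 8).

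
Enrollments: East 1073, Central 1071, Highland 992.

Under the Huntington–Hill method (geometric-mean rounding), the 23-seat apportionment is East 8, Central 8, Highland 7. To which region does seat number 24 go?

Highland

Priority for the next seat is population ÷ (√(s·(s+1))).
Priorities: East 126.454, Central 126.219, Highland 132.562.
Highest priority: Highland.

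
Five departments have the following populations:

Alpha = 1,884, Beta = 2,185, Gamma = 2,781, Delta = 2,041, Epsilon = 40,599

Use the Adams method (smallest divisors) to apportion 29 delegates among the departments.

Standard divisor 49490/29 ≈ 1706.552; standard quotas: Alpha 1.104, Beta 1.280, Gamma 1.630, Delta 1.196, Epsilon 23.790.
Rounding up gives 2, 2, 2, 2, 24 = 32 seats, so the divisor must be adjusted.
With modified divisor 1923.43: modified quotas Alpha 0.980, Beta 1.136, Gamma 1.446, Delta 1.061, Epsilon 21.108.
Rounding up: Alpha 1, Beta 2, Gamma 2, Delta 2, Epsilon 22 (total 29).

Alpha=1, Beta=2, Gamma=2, Delta=2, Epsilon=22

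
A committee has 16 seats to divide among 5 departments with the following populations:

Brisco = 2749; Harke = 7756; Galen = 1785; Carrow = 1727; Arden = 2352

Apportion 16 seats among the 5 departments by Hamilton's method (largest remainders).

Total 16369; standard divisor 16369/16 ≈ 1023.062.
Standard quotas: Brisco 2.6870, Harke 7.5812, Galen 1.7448, Carrow 1.6881, Arden 2.2990.
Lower quotas: Brisco 2, Harke 7, Galen 1, Carrow 1, Arden 2 (sum 13, leaving 3 seats).
Remainders in descending order: Galen 0.7448, Carrow 0.6881, Brisco 0.6870, Harke 0.5812, Arden 0.2990.
The surplus seats go to Galen, Carrow, Brisco.

Brisco=3; Harke=7; Galen=2; Carrow=2; Arden=2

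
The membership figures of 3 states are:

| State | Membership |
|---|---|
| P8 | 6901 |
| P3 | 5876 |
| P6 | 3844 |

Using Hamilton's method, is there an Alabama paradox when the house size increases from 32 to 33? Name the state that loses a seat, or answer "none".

At 32 seats: P8 13, P3 11, P6 8.
At 33 seats: P8 14, P3 12, P6 7.
P6 drops from 8 to 7.

P6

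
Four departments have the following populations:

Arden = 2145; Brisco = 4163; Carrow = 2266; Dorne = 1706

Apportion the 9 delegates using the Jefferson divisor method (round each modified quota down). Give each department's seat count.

Standard divisor 10280/9 ≈ 1142.222; standard quotas: Arden 1.878, Brisco 3.645, Carrow 1.984, Dorne 1.494.
Rounding down gives 1, 3, 1, 1 = 6 seats, so the divisor must be adjusted.
With modified divisor 900: modified quotas Arden 2.383, Brisco 4.626, Carrow 2.518, Dorne 1.896.
Rounding down: Arden 2, Brisco 4, Carrow 2, Dorne 1 (total 9).

Arden 2, Brisco 4, Carrow 2, Dorne 1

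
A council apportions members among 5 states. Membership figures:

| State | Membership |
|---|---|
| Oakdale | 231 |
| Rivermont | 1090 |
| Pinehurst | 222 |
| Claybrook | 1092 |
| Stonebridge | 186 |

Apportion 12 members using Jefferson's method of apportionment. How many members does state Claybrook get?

5

Standard divisor 2821/12 ≈ 235.083; standard quotas: Oakdale 0.983, Rivermont 4.637, Pinehurst 0.944, Claybrook 4.645, Stonebridge 0.791.
Rounding down gives 0, 4, 0, 4, 0 = 8 seats, so the divisor must be adjusted.
With modified divisor 200: modified quotas Oakdale 1.155, Rivermont 5.450, Pinehurst 1.110, Claybrook 5.460, Stonebridge 0.930.
Rounding down: Oakdale 1, Rivermont 5, Pinehurst 1, Claybrook 5, Stonebridge 0 (total 12).
Claybrook receives 5.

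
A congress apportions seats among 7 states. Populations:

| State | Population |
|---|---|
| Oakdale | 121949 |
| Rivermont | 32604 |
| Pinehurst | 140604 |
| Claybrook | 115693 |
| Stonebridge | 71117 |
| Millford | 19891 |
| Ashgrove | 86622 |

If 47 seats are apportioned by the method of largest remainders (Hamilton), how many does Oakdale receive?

10

Total 588480; standard divisor 588480/47 ≈ 12520.851.
Standard quotas: Oakdale 9.7397, Rivermont 2.6040, Pinehurst 11.2296, Claybrook 9.2400, Stonebridge 5.6799, Millford 1.5886, Ashgrove 6.9182.
Lower quotas: Oakdale 9, Rivermont 2, Pinehurst 11, Claybrook 9, Stonebridge 5, Millford 1, Ashgrove 6 (sum 43, leaving 4 seats).
Remainders in descending order: Ashgrove 0.9182, Oakdale 0.7397, Stonebridge 0.6799, Rivermont 0.6040, Millford 0.5886, Claybrook 0.2400, Pinehurst 0.2296.
Largest remainders: Ashgrove, Oakdale, Stonebridge, Rivermont receive the extra seats.
Oakdale receives 10.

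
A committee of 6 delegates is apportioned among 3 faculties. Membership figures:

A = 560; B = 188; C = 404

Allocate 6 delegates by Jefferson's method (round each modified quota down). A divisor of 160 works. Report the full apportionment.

A: 3, B: 1, C: 2

With modified divisor 160: modified quotas A 3.500, B 1.175, C 2.525.
Rounding down: A 3, B 1, C 2 (total 6).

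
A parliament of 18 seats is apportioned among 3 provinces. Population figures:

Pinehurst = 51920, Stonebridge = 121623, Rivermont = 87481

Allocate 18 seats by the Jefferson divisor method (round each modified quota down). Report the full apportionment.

Pinehurst=3, Stonebridge=9, Rivermont=6

Standard divisor 261024/18 ≈ 14501.333; standard quotas: Pinehurst 3.580, Stonebridge 8.387, Rivermont 6.033.
Rounding down gives 3, 8, 6 = 17 seats, so the divisor must be adjusted.
With modified divisor 13200: modified quotas Pinehurst 3.933, Stonebridge 9.214, Rivermont 6.627.
Rounding down: Pinehurst 3, Stonebridge 9, Rivermont 6 (total 18).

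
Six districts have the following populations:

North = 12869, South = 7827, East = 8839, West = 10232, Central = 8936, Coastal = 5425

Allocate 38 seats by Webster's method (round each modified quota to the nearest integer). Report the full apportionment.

North: 9, South: 6, East: 6, West: 7, Central: 6, Coastal: 4

Standard divisor 54128/38 ≈ 1424.421; standard quotas: North 9.035, South 5.495, East 6.205, West 7.183, Central 6.273, Coastal 3.809.
Rounding to the nearest integer gives 9, 5, 6, 7, 6, 4 = 37 seats, so the divisor must be adjusted.
With modified divisor 1400: modified quotas North 9.192, South 5.591, East 6.314, West 7.309, Central 6.383, Coastal 3.875.
Rounding to the nearest integer: North 9, South 6, East 6, West 7, Central 6, Coastal 4 (total 38).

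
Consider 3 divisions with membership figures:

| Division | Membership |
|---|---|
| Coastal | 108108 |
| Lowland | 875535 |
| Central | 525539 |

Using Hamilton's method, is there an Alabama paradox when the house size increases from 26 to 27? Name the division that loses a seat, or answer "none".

At 26 seats: Coastal 2, Lowland 15, Central 9.
At 27 seats: Coastal 2, Lowland 16, Central 9.
No division's allocation decreased.

none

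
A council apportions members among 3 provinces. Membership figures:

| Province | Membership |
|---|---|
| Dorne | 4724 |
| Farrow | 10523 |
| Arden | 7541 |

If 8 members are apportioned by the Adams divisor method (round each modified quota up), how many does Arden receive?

3

Standard divisor 22788/8 ≈ 2848.5; standard quotas: Dorne 1.658, Farrow 3.694, Arden 2.647.
Rounding up gives 2, 4, 3 = 9 seats, so the divisor must be adjusted.
With modified divisor 3600: modified quotas Dorne 1.312, Farrow 2.923, Arden 2.095.
Rounding up: Dorne 2, Farrow 3, Arden 3 (total 8).
Arden receives 3.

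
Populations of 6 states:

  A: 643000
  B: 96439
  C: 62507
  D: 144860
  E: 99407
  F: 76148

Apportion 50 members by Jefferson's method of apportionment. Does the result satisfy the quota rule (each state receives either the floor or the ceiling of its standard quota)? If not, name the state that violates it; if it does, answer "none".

A

Standard quotas: A 28.645, B 4.296, C 2.785, D 6.453, E 4.428, F 3.392.
Jefferson allocation: A 30, B 4, C 3, D 6, E 4, F 3.
A has quota 28.645 (lower 28, upper 29) but receives 30 — outside the quota interval.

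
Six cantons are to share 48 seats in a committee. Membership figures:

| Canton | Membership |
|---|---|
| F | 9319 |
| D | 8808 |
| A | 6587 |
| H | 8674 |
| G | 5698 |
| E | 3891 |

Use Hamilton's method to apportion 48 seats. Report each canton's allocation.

F: 11, D: 10, A: 7, H: 10, G: 6, E: 4

The standard divisor is 42977/48 ≈ 895.354.
Standard quotas: F 10.4082, D 9.8374, A 7.3569, H 9.6878, G 6.3640, E 4.3458.
Lower quotas: F 10, D 9, A 7, H 9, G 6, E 4 (sum 45, leaving 3 seats).
Remainders in descending order: D 0.8374, H 0.6878, F 0.4082, G 0.3640, A 0.3569, E 0.3458.
Largest remainders: D, H, F receive the extra seats.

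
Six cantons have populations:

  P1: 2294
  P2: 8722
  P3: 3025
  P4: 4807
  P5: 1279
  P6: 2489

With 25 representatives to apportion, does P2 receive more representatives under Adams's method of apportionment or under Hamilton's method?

Hamilton

Adams: P1 3, P2 9, P3 3, P4 5, P5 2, P6 3.
Hamilton: P1 3, P2 10, P3 3, P4 5, P5 1, P6 3.
P2 gets 9 under Adams and 10 under Hamilton.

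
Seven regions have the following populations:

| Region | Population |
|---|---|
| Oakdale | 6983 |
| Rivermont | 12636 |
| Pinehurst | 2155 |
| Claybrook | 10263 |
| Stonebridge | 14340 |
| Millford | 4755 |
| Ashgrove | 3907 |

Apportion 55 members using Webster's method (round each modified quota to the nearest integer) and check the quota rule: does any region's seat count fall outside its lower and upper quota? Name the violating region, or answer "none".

none

Standard quotas: Oakdale 6.978, Rivermont 12.627, Pinehurst 2.153, Claybrook 10.256, Stonebridge 14.330, Millford 4.752, Ashgrove 3.904.
Webster allocation: Oakdale 7, Rivermont 13, Pinehurst 2, Claybrook 10, Stonebridge 14, Millford 5, Ashgrove 4.
Every allocation lies between the lower and upper quota.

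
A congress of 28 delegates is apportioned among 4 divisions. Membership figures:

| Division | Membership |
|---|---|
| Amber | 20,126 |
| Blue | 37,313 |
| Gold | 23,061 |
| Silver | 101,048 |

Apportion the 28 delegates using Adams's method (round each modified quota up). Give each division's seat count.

Standard divisor 181548/28 ≈ 6483.857; standard quotas: Amber 3.104, Blue 5.755, Gold 3.557, Silver 15.585.
Rounding up gives 4, 6, 4, 16 = 30 seats, so the divisor must be adjusted.
With modified divisor 7000: modified quotas Amber 2.875, Blue 5.330, Gold 3.294, Silver 14.435.
Rounding up: Amber 3, Blue 6, Gold 4, Silver 15 (total 28).

Amber 3, Blue 6, Gold 4, Silver 15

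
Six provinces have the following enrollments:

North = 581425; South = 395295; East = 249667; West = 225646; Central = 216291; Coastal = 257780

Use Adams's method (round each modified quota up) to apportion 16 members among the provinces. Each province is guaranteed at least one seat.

Standard divisor 1926104/16 ≈ 120381.5; standard quotas: North 4.830, South 3.284, East 2.074, West 1.874, Central 1.797, Coastal 2.141.
Rounding up gives 5, 4, 3, 2, 2, 3 = 19 seats, so the divisor must be adjusted.
With modified divisor 138600: modified quotas North 4.195, South 2.852, East 1.801, West 1.628, Central 1.561, Coastal 1.860.
Rounding up: North 5, South 3, East 2, West 2, Central 2, Coastal 2 (total 16).

North: 5; South: 3; East: 2; West: 2; Central: 2; Coastal: 2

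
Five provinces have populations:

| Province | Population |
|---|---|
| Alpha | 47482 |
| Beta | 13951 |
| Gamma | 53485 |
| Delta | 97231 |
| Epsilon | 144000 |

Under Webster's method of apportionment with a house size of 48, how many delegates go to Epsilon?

20

Standard divisor 356149/48 ≈ 7419.771; standard quotas: Alpha 6.399, Beta 1.880, Gamma 7.208, Delta 13.104, Epsilon 19.408.
Rounding to the nearest integer gives 6, 2, 7, 13, 19 = 47 seats, so the divisor must be adjusted.
With modified divisor 7340: modified quotas Alpha 6.469, Beta 1.901, Gamma 7.287, Delta 13.247, Epsilon 19.619.
Rounding to the nearest integer: Alpha 6, Beta 2, Gamma 7, Delta 13, Epsilon 20 (total 48).
Epsilon receives 20.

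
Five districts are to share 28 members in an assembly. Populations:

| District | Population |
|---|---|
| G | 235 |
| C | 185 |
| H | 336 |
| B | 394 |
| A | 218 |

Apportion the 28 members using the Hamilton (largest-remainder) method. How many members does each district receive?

Standard divisor: 1368 ÷ 28 ≈ 48.857.
Standard quotas: G 4.810, C 3.787, H 6.877, B 8.064, A 4.462.
Lower quotas: G 4, C 3, H 6, B 8, A 4 (sum 25, leaving 3 seats).
Remainders in descending order: H 0.877, G 0.810, C 0.787, A 0.462, B 0.064.
The surplus seats go to H, G, C.

G 5, C 4, H 7, B 8, A 4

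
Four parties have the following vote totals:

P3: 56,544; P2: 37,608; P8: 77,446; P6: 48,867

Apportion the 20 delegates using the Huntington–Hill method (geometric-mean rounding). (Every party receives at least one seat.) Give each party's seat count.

With divisor 10892: modified quotas P3 5.191, P2 3.453, P8 7.110, P6 4.487.
Geometric-mean thresholds: P3 √(5·6)=5.477, P2 √(3·4)=3.464, P8 √(7·8)=7.483, P6 √(4·5)=4.472.
Each quota rounded against its threshold gives P3 5, P2 3, P8 7, P6 5 (total 20).

P3 5; P2 3; P8 7; P6 5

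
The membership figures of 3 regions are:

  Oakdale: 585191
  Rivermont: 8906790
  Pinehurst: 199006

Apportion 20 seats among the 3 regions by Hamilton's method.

Oakdale=1, Rivermont=18, Pinehurst=1

Standard divisor: 9690987 ÷ 20 ≈ 484549.35.
Standard quotas: Oakdale 1.2077, Rivermont 18.3816, Pinehurst 0.4107.
Lower quotas: Oakdale 1, Rivermont 18, Pinehurst 0 (sum 19, leaving 1 seat).
Remainders in descending order: Pinehurst 0.4107, Rivermont 0.3816, Oakdale 0.2077.
The surplus seat goes to Pinehurst.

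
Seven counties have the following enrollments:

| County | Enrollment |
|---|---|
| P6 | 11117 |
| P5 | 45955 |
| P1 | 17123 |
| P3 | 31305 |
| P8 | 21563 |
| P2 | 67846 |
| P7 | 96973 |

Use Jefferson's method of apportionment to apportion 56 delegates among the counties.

P6: 2; P5: 9; P1: 3; P3: 6; P8: 4; P2: 13; P7: 19

Standard divisor 291882/56 ≈ 5212.179; standard quotas: P6 2.133, P5 8.817, P1 3.285, P3 6.006, P8 4.137, P2 13.017, P7 18.605.
Rounding down gives 2, 8, 3, 6, 4, 13, 18 = 54 seats, so the divisor must be adjusted.
With modified divisor 5000: modified quotas P6 2.223, P5 9.191, P1 3.425, P3 6.261, P8 4.313, P2 13.569, P7 19.395.
Rounding down: P6 2, P5 9, P1 3, P3 6, P8 4, P2 13, P7 19 (total 56).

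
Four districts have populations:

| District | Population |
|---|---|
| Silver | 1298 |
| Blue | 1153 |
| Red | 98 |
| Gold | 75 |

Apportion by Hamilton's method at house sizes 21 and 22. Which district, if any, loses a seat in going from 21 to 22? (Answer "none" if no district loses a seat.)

Gold

At 21 seats: Silver 10, Blue 9, Red 1, Gold 1.
At 22 seats: Silver 11, Blue 10, Red 1, Gold 0.
Gold drops from 1 to 0.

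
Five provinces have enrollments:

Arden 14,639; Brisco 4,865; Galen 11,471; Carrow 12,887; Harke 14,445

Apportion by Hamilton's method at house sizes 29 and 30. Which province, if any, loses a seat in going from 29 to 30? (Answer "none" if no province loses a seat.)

At 29 seats: Arden 7, Brisco 3, Galen 6, Carrow 6, Harke 7.
At 30 seats: Arden 8, Brisco 2, Galen 6, Carrow 7, Harke 7.
Brisco drops from 3 to 2.

Brisco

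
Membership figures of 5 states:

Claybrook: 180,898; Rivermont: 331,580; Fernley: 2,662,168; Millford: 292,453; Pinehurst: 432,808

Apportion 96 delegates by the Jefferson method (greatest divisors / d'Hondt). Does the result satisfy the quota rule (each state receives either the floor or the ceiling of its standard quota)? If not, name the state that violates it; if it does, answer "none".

Standard quotas: Claybrook 4.453, Rivermont 8.162, Fernley 65.532, Millford 7.199, Pinehurst 10.654.
Jefferson allocation: Claybrook 4, Rivermont 8, Fernley 67, Millford 7, Pinehurst 10.
Fernley has quota 65.532 (lower 65, upper 66) but receives 67 — outside the quota interval.

Fernley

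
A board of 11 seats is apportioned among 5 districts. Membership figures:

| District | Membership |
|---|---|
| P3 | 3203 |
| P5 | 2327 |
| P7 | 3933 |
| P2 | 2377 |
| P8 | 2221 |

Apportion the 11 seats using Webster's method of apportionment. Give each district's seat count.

Standard divisor 14061/11 ≈ 1278.273; standard quotas: P3 2.506, P5 1.820, P7 3.077, P2 1.860, P8 1.738.
Rounding to the nearest integer gives 3, 2, 3, 2, 2 = 12 seats, so the divisor must be adjusted.
With modified divisor 1400: modified quotas P3 2.288, P5 1.662, P7 2.809, P2 1.698, P8 1.586.
Rounding to the nearest integer: P3 2, P5 2, P7 3, P2 2, P8 2 (total 11).

P3=2, P5=2, P7=3, P2=2, P8=2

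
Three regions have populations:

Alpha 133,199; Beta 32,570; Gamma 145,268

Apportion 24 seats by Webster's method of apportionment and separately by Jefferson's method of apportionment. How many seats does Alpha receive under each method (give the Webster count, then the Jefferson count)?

Webster: Alpha 10, Beta 3, Gamma 11.
Jefferson: Alpha 11, Beta 2, Gamma 11.
Alpha gets 10 under Webster and 11 under Jefferson.

10 and 11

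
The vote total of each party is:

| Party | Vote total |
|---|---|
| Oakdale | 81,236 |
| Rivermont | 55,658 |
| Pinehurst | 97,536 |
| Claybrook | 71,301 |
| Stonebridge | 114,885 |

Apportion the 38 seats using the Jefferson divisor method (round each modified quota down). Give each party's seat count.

Standard divisor 420616/38 ≈ 11068.842; standard quotas: Oakdale 7.339, Rivermont 5.028, Pinehurst 8.812, Claybrook 6.442, Stonebridge 10.379.
Rounding down gives 7, 5, 8, 6, 10 = 36 seats, so the divisor must be adjusted.
With modified divisor 10300: modified quotas Oakdale 7.887, Rivermont 5.404, Pinehurst 9.470, Claybrook 6.922, Stonebridge 11.154.
Rounding down: Oakdale 7, Rivermont 5, Pinehurst 9, Claybrook 6, Stonebridge 11 (total 38).

Oakdale 7; Rivermont 5; Pinehurst 9; Claybrook 6; Stonebridge 11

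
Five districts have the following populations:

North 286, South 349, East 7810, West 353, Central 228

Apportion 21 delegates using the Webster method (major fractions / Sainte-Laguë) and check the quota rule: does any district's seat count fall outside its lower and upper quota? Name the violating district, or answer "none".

East

Standard quotas: North 0.665, South 0.812, East 18.171, West 0.821, Central 0.530.
Webster allocation: North 1, South 1, East 17, West 1, Central 1.
East has quota 18.171 (lower 18, upper 19) but receives 17 — outside the quota interval.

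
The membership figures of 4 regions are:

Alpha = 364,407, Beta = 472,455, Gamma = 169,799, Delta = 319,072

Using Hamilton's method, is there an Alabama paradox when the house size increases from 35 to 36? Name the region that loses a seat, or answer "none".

Gamma

At 35 seats: Alpha 10, Beta 12, Gamma 5, Delta 8.
At 36 seats: Alpha 10, Beta 13, Gamma 4, Delta 9.
Gamma drops from 5 to 4.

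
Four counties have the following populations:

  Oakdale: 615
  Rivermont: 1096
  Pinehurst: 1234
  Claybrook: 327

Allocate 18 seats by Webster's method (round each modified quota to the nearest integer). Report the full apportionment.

Oakdale 3, Rivermont 6, Pinehurst 7, Claybrook 2

Standard divisor 3272/18 ≈ 181.778; standard quotas: Oakdale 3.383, Rivermont 6.029, Pinehurst 6.789, Claybrook 1.799.
Rounding to the nearest integer gives Oakdale 3, Rivermont 6, Pinehurst 7, Claybrook 2 — total 18, matching the house size, so no adjustment is needed.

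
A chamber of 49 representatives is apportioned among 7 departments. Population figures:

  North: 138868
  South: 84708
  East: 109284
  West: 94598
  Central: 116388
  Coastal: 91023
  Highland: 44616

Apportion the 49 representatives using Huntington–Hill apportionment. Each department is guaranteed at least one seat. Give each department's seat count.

With divisor 13881: modified quotas North 10.004, South 6.102, East 7.873, West 6.815, Central 8.385, Coastal 6.557, Highland 3.214.
Geometric-mean thresholds: North √(10·11)=10.488, South √(6·7)=6.481, East √(7·8)=7.483, West √(6·7)=6.481, Central √(8·9)=8.485, Coastal √(6·7)=6.481, Highland √(3·4)=3.464.
Each quota rounded against its threshold gives North 10, South 6, East 8, West 7, Central 8, Coastal 7, Highland 3 (total 49).

North 10, South 6, East 8, West 7, Central 8, Coastal 7, Highland 3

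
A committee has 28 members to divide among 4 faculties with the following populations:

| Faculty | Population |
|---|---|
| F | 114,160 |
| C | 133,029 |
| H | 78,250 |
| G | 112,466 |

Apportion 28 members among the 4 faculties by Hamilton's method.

F=7; C=9; H=5; G=7

Total 437905; standard divisor 437905/28 ≈ 15639.464.
Standard quotas: F 7.2995, C 8.5060, H 5.0034, G 7.1912.
Lower quotas: F 7, C 8, H 5, G 7 (sum 27, leaving 1 seat).
Remainders in descending order: C 0.5060, F 0.2995, G 0.1912, H 0.0034.
The surplus seat goes to C.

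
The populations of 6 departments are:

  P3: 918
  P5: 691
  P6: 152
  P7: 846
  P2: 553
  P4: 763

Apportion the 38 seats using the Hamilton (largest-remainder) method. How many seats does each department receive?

Standard divisor: 3923 ÷ 38 ≈ 103.237.
Standard quotas: P3 8.892, P5 6.693, P6 1.472, P7 8.195, P2 5.357, P4 7.391.
Lower quotas: P3 8, P5 6, P6 1, P7 8, P2 5, P4 7 (sum 35, leaving 3 seats).
Remainders in descending order: P3 0.892, P5 0.693, P6 0.472, P4 0.391, P2 0.357, P7 0.195.
The surplus seats go to P3, P5, P6.

P3 9, P5 7, P6 2, P7 8, P2 5, P4 7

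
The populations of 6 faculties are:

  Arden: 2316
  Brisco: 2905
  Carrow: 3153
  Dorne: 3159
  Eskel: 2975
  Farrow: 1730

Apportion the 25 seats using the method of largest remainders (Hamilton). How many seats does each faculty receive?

Total 16238; standard divisor 16238/25 ≈ 649.52.
Standard quotas: Arden 3.566, Brisco 4.473, Carrow 4.854, Dorne 4.864, Eskel 4.580, Farrow 2.664.
Lower quotas: Arden 3, Brisco 4, Carrow 4, Dorne 4, Eskel 4, Farrow 2 (sum 21, leaving 4 seats).
Remainders in descending order: Dorne 0.864, Carrow 0.854, Farrow 0.664, Eskel 0.580, Arden 0.566, Brisco 0.473.
Largest remainders: Dorne, Carrow, Farrow, Eskel receive the extra seats.

Arden 3, Brisco 4, Carrow 5, Dorne 5, Eskel 5, Farrow 3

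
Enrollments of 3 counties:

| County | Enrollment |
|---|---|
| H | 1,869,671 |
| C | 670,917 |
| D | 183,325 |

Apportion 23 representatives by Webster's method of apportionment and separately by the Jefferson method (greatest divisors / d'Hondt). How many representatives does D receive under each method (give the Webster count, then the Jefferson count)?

Webster: H 15, C 6, D 2.
Jefferson: H 16, C 6, D 1.
D gets 2 under Webster and 1 under Jefferson.

2 and 1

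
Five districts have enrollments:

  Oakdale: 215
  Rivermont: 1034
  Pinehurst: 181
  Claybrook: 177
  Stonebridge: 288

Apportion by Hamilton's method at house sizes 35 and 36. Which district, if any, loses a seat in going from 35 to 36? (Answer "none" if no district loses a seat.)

At 35 seats: Oakdale 4, Rivermont 19, Pinehurst 4, Claybrook 3, Stonebridge 5.
At 36 seats: Oakdale 4, Rivermont 20, Pinehurst 3, Claybrook 3, Stonebridge 6.
Pinehurst drops from 4 to 3.

Pinehurst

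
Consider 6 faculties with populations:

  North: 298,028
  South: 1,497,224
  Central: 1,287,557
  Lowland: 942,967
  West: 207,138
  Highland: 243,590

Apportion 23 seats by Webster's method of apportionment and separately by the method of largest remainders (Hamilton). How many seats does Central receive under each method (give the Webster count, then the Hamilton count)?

Webster: North 2, South 8, Central 6, Lowland 5, West 1, Highland 1.
Hamilton: North 1, South 8, Central 7, Lowland 5, West 1, Highland 1.
Central gets 6 under Webster and 7 under Hamilton.

6 and 7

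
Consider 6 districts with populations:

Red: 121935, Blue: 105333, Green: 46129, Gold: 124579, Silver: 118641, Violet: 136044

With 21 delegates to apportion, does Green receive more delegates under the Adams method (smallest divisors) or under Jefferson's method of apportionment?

Adams

Adams: Red 4, Blue 3, Green 2, Gold 4, Silver 4, Violet 4.
Jefferson: Red 4, Blue 3, Green 1, Gold 4, Silver 4, Violet 5.
Green gets 2 under Adams and 1 under Jefferson.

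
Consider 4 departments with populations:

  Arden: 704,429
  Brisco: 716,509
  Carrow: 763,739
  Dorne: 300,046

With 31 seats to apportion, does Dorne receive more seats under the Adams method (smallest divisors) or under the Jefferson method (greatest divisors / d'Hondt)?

Adams

Adams: Arden 9, Brisco 9, Carrow 9, Dorne 4.
Jefferson: Arden 9, Brisco 9, Carrow 10, Dorne 3.
Dorne gets 4 under Adams and 3 under Jefferson.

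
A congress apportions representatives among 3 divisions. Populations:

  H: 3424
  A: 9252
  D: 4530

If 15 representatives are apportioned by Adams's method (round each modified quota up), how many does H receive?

Standard divisor 17206/15 ≈ 1147.067; standard quotas: H 2.985, A 8.066, D 3.949.
Rounding up gives 3, 9, 4 = 16 seats, so the divisor must be adjusted.
With modified divisor 1200: modified quotas H 2.853, A 7.710, D 3.775.
Rounding up: H 3, A 8, D 4 (total 15).
H receives 3.

3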